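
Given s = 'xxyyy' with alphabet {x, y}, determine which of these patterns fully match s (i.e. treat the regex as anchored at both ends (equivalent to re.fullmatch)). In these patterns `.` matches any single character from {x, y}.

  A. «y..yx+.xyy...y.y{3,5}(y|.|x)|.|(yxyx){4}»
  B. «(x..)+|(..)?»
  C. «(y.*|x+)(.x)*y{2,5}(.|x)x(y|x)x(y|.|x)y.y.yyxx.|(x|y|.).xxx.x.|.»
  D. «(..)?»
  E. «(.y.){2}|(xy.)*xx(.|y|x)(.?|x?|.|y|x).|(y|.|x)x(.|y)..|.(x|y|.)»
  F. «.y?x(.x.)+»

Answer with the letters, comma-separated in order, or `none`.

A → no match
B → no match
C → no match
D → no match
E → match
F → no match

E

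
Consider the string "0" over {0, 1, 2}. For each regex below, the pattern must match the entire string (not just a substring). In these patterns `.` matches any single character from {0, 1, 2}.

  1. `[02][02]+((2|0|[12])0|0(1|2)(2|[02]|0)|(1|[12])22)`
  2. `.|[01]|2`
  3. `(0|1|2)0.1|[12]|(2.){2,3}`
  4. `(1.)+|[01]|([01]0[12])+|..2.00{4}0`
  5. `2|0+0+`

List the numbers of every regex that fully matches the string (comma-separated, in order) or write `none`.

2, 4

1 → no match
2 → match
3 → no match
4 → match
5 → no match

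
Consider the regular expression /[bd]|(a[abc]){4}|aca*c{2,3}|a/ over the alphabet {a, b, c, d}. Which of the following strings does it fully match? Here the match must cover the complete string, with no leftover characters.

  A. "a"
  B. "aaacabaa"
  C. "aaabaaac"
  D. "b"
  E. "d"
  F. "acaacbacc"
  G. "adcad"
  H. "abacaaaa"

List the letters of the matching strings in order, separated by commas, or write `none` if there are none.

A. "a" → match
B. "aaacabaa" → match
C. "aaabaaac" → match
D. "b" → match
E. "d" → match
F. "acaacbacc" → no match
G. "adcad" → no match
H. "abacaaaa" → match

A, B, C, D, E, H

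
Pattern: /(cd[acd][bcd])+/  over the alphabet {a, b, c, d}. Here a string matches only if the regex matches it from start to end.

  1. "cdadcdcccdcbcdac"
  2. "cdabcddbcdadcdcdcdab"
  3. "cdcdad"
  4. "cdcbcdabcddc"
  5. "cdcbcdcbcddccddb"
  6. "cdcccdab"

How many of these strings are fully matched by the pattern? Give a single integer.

1 → match
2 → match
3 → no match
4 → match
5 → match
6 → match
Total matched: 5

5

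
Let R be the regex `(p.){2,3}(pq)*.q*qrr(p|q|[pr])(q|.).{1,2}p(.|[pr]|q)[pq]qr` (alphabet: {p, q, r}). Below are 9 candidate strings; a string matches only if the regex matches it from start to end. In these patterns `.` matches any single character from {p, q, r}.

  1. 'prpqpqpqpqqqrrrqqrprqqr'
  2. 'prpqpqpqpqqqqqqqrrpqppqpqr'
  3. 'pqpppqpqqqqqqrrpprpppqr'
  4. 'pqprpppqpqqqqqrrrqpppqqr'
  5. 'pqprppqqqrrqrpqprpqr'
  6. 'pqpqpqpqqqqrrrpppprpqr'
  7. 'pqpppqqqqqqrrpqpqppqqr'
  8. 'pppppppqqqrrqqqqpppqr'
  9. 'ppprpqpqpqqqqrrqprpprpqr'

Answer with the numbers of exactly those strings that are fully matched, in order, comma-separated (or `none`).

1, 2, 3, 4, 5, 6, 7, 8, 9

1 → match
2 → match
3 → match
4 → match
5 → match
6 → match
7 → match
8 → match
9 → match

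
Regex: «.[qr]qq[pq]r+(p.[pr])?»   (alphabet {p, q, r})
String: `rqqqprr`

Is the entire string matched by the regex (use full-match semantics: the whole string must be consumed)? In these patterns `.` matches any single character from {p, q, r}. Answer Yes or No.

Yes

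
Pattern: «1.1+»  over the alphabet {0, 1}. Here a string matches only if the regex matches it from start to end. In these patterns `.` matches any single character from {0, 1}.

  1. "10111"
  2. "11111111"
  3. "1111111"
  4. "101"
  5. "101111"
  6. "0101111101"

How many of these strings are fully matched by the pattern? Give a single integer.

5

1 → match
2 → match
3 → match
4 → match
5 → match
6 → no match — must start with "1"
Total matched: 5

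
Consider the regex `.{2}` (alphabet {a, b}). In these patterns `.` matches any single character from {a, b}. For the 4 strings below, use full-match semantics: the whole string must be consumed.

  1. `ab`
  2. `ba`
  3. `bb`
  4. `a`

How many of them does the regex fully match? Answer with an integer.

3

1 → match
2 → match
3 → match
4 → no match
Total matched: 3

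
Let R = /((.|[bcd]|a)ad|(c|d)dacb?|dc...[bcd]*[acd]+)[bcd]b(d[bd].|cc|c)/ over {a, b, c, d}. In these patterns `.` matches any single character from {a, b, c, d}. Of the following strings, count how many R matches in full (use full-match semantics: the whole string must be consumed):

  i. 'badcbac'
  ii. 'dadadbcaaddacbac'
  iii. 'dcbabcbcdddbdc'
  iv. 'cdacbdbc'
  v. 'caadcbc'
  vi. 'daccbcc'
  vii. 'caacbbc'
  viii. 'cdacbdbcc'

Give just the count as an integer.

i → no match
ii → no match
iii → no match
iv → match
v → no match
vi → no match
vii → no match
viii → match
Total matched: 2

2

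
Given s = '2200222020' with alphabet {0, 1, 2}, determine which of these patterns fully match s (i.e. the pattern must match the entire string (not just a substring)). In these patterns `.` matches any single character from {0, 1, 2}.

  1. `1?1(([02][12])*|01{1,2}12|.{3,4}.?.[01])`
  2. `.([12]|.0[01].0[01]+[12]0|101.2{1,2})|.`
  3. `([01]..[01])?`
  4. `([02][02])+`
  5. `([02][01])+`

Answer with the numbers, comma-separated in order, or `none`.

1 → no match
2 → no match
3 → no match
4 → match
5 → no match

4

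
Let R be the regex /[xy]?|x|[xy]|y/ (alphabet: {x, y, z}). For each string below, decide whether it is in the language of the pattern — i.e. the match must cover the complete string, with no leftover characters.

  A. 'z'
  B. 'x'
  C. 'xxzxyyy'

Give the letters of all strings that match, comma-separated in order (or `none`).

A → no match
B → match
C → no match

B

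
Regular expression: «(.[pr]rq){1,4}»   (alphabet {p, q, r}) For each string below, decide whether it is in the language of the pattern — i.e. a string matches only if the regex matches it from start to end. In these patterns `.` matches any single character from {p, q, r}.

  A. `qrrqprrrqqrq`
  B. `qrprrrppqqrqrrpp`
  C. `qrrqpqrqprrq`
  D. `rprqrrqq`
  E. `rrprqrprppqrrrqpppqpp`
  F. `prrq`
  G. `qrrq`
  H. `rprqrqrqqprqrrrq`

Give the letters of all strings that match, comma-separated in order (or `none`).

F, G

A → no match
B → no match — must end with `rq`
C → no match
D → no match — must end with `rq`
E → no match — must end with `rq`
F → match
G → match
H → no match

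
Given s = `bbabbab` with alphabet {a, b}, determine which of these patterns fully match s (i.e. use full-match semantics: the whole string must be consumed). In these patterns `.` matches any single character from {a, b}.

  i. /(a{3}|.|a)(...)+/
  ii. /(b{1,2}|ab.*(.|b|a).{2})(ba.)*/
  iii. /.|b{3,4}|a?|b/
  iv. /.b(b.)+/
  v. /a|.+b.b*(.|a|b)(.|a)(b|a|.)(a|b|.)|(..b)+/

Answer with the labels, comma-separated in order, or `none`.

i → match
ii → match
iii → no match
iv → no match
v → match

i, ii, v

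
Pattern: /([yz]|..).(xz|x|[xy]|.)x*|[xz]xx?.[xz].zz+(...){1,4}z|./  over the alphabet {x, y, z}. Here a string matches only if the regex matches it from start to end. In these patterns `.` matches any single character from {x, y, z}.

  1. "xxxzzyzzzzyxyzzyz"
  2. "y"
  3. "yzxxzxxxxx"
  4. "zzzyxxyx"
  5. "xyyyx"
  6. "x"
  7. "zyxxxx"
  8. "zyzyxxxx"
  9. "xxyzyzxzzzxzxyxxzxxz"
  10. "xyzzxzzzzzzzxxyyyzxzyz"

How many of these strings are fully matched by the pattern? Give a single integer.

7

1 → match
2 → match
3 → match
4 → no match
5 → match
6 → match
7 → match
8 → match
9 → no match
10 → no match
Total matched: 7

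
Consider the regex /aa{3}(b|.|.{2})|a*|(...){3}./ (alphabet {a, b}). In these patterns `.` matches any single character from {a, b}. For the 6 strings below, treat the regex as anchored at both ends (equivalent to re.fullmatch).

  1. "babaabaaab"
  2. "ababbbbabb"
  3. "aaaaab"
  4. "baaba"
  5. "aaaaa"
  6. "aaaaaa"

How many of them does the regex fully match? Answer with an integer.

5

1 → match
2 → match
3 → match
4 → no match
5 → match
6 → match
Total matched: 5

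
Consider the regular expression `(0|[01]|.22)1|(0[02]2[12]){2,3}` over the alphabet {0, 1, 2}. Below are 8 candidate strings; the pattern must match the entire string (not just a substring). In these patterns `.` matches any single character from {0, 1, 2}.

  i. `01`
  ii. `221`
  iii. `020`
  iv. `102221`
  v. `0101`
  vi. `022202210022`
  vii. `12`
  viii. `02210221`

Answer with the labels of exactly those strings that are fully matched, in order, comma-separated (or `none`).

i → match
ii → no match
iii → no match
iv → no match
v → no match
vi → match
vii → no match
viii → match

i, vi, viii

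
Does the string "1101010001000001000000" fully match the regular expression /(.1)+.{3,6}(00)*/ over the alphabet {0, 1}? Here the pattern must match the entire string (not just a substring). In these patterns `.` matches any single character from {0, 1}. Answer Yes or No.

No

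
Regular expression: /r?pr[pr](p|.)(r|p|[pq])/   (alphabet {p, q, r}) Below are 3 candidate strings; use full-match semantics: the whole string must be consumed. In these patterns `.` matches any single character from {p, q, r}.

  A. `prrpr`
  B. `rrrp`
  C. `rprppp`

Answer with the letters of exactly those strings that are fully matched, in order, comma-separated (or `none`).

A. `prrpr` → match
B. `rrrp` → no match
C. `rprppp` → match

A, C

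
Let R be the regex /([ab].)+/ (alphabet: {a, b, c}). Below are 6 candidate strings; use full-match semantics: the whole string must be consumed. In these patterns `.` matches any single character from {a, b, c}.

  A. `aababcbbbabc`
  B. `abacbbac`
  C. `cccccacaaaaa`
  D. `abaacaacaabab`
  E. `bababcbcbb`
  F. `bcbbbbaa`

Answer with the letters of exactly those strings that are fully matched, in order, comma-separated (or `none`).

A, B, E, F

A → match
B → match
C → no match
D → no match
E → match
F → match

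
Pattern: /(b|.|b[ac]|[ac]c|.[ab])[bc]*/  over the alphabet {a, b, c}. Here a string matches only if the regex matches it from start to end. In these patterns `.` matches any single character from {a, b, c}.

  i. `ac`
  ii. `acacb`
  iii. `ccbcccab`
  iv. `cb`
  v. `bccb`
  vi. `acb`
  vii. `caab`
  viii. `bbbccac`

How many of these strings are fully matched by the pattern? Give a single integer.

i. `ac` → match
ii. `acacb` → no match
iii. `ccbcccab` → no match
iv. `cb` → match
v. `bccb` → match
vi. `acb` → match
vii. `caab` → no match
viii. `bbbccac` → no match
Total matched: 4

4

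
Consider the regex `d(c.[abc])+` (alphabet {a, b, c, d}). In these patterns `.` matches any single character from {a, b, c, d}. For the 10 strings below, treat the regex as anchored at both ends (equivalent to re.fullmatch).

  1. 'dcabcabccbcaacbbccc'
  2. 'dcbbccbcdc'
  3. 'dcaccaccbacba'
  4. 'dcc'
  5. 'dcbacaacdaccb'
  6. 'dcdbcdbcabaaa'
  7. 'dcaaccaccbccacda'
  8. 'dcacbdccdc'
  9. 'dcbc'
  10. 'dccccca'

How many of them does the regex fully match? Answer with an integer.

7

1 → match
2 → match
3 → match
4 → no match
5 → match
6 → no match
7 → match
8 → no match
9 → match
10 → match
Total matched: 7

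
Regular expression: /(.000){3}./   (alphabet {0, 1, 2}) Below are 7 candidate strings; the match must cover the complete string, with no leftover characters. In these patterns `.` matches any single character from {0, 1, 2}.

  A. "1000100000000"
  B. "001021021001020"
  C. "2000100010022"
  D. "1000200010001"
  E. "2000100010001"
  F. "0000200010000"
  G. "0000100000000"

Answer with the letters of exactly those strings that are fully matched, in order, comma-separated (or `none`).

A → match
B → no match
C → no match
D → match
E → match
F → match
G → match

A, D, E, F, G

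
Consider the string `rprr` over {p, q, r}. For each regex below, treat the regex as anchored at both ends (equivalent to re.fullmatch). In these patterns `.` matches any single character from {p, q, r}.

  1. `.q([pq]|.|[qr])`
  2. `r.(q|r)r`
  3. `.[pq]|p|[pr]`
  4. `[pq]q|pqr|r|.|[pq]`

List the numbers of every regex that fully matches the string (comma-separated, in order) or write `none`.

2

1 → no match
2 → match
3 → no match
4 → no match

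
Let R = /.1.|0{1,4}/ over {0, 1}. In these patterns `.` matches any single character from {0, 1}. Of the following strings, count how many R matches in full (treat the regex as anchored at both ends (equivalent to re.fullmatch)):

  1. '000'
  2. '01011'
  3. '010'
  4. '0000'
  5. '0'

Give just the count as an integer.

1 → match
2 → no match
3 → match
4 → match
5 → match
Total matched: 4

4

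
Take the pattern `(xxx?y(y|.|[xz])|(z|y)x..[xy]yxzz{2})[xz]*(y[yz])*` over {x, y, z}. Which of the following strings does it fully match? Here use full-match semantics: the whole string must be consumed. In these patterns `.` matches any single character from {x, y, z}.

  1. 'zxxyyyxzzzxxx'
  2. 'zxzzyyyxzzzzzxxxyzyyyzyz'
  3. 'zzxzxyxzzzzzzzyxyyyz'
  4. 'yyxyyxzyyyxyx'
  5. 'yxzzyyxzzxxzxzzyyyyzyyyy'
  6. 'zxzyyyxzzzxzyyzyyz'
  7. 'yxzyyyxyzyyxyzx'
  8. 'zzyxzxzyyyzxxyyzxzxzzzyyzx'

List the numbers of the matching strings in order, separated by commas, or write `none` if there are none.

1

1 → match
2 → no match
3 → no match
4 → no match
5 → no match
6 → no match
7 → no match
8 → no match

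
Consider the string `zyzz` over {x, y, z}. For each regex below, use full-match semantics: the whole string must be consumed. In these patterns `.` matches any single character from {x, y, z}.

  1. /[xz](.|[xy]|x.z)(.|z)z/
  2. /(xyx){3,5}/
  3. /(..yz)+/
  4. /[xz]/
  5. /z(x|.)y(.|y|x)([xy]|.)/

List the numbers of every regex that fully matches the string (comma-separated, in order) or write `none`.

1

1 → match
2 → no match — must start with `xyx`
3 → no match — must end with `yz`
4 → no match
5 → no match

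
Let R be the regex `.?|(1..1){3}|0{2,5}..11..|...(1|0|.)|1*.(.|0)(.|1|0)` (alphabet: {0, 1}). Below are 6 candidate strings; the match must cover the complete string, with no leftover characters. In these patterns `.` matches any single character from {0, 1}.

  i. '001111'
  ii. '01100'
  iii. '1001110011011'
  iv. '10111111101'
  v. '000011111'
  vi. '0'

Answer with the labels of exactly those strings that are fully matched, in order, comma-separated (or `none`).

v, vi

i. '001111' → no match
ii. '01100' → no match
iii → no match
iv. '10111111101' → no match
v. '000011111' → match
vi. '0' → match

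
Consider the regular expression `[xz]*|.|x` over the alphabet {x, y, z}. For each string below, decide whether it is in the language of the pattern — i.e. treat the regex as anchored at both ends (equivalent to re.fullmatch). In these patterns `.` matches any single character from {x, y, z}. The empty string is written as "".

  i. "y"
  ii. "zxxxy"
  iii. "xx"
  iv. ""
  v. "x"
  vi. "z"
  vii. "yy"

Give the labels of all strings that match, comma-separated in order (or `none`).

i, iii, iv, v, vi

i → match
ii → no match
iii → match
iv → match
v → match
vi → match
vii → no match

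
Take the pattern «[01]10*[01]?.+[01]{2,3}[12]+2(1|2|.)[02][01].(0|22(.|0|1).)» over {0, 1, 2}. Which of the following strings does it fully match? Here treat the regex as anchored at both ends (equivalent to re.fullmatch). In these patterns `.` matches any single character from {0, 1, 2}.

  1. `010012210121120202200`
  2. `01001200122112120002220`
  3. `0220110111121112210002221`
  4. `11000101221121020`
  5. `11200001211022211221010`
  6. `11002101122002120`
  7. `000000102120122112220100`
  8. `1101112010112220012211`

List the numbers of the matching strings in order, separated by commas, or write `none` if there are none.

1 → no match
2 → no match
3 → no match
4 → no match
5 → no match
6 → no match
7 → no match
8 → match

8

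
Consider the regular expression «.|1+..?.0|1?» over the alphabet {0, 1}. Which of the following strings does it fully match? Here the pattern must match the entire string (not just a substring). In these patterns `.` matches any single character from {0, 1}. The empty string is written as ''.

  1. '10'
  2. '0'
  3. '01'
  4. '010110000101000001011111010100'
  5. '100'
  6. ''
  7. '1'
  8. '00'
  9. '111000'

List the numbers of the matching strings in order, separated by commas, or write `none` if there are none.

1 → no match
2 → match
3 → no match
4 → no match
5 → no match
6 → match
7 → match
8 → no match
9 → match

2, 6, 7, 9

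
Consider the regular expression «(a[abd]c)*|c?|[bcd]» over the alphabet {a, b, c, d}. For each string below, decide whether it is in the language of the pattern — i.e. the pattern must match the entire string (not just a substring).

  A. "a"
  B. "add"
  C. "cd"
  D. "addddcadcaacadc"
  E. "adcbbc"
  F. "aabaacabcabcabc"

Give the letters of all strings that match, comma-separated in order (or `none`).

none

A → no match
B → no match
C → no match
D → no match
E → no match
F → no match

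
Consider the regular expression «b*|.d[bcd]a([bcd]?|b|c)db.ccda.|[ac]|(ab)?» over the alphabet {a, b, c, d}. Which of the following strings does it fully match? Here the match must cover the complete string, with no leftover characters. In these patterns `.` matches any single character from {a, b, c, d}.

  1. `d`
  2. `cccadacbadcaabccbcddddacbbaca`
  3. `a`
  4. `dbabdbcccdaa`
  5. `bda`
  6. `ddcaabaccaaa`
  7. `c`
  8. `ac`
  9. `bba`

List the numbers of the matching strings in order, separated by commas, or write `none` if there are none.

3, 7

1 → no match
2 → no match
3 → match
4 → no match
5 → no match
6 → no match
7 → match
8 → no match
9 → no match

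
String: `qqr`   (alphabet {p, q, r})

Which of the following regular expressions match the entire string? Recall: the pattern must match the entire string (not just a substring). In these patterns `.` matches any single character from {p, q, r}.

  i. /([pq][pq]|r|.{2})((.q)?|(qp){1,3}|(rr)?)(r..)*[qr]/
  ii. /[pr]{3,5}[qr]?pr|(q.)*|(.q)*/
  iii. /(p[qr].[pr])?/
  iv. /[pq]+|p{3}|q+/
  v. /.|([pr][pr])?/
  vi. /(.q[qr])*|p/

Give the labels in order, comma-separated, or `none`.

i, vi

i → match
ii → no match
iii → no match
iv → no match
v → no match
vi → match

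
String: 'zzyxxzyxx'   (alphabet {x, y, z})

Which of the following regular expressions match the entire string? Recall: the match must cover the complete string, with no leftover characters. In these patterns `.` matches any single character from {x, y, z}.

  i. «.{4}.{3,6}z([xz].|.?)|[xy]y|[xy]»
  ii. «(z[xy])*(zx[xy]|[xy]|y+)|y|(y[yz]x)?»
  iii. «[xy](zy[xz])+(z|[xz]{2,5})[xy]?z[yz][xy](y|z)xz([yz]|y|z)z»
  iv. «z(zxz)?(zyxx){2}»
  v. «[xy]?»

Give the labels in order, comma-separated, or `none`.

iv

i → no match
ii → no match
iii → no match — must end with 'z'
iv → match
v → no match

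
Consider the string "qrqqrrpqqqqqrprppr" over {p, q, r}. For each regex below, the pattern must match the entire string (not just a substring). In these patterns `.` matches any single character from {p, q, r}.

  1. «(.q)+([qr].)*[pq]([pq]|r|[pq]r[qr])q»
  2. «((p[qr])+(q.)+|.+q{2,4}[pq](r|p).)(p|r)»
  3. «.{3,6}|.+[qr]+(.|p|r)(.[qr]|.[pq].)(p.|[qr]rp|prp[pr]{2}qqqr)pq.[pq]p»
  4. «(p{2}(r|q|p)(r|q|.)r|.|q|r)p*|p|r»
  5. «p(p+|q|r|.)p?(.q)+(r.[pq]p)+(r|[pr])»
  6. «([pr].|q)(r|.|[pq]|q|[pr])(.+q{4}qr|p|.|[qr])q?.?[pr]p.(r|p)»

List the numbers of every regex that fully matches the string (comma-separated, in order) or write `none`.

6

1 → no match — must end with "q"
2 → no match
3 → no match
4 → no match
5 → no match — must start with "p"
6 → match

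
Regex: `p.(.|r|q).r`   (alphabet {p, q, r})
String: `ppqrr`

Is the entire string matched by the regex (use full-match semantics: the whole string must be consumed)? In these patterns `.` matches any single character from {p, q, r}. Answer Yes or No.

Yes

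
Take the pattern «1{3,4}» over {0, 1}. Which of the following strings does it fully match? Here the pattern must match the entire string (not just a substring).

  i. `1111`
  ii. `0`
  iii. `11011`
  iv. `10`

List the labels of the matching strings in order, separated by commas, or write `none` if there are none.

i → match
ii → no match — must start with `1`
iii → no match
iv → no match — must end with `1`

i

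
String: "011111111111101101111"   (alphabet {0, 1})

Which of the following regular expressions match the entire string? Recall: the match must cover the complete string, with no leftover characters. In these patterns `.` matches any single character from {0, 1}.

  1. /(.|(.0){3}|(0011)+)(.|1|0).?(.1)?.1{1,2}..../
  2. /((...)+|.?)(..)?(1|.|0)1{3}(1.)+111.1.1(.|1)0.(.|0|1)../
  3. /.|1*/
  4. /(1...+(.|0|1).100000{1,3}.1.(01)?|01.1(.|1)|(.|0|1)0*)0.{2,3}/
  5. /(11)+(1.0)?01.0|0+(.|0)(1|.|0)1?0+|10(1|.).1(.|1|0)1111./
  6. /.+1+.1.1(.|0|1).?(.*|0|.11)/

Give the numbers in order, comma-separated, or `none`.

1 → no match
2 → match
3 → no match
4 → no match
5 → no match
6 → match

2, 6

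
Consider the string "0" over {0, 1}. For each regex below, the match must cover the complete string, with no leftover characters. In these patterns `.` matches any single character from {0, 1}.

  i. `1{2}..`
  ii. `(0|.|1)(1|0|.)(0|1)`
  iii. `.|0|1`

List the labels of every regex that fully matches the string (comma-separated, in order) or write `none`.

iii

i → no match — must start with "1"
ii → no match
iii → match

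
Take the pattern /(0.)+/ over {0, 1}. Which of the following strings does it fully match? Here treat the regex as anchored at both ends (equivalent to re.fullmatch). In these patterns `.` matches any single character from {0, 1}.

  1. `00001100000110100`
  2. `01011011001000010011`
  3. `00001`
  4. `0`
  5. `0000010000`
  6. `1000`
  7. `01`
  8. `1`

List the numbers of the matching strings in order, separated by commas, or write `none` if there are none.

1 → no match
2 → no match
3. `00001` → no match
4. `0` → no match
5. `0000010000` → match
6. `1000` → no match — must start with `0`
7. `01` → match
8. `1` → no match — must start with `0`

5, 7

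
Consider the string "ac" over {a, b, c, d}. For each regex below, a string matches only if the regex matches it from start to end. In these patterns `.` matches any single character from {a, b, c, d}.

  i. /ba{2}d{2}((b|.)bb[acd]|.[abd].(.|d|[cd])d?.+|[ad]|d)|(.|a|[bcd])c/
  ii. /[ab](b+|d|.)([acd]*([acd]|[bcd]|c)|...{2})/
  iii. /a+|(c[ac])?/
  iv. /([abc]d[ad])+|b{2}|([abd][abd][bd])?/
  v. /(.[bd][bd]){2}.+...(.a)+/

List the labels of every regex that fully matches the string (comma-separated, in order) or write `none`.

i → match
ii → no match
iii → no match
iv → no match
v → no match — must end with "a"

i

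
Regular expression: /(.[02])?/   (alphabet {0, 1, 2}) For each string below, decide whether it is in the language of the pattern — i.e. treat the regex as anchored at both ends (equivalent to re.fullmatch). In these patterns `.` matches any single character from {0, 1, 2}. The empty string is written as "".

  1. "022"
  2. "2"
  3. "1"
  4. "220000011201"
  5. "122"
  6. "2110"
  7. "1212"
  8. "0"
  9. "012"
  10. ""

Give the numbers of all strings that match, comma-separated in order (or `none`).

10

1. "022" → no match
2. "2" → no match
3. "1" → no match
4. "220000011201" → no match
5. "122" → no match
6. "2110" → no match
7. "1212" → no match
8. "0" → no match
9. "012" → no match
10. "" → match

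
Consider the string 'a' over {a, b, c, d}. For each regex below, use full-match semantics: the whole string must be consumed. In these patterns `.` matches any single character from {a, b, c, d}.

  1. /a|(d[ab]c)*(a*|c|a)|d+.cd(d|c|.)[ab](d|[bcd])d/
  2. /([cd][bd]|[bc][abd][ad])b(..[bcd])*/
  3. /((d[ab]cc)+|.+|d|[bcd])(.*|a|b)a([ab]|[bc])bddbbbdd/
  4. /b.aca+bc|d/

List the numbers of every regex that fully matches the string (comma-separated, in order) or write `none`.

1

1 → match
2 → no match
3 → no match — must end with 'bddbbbdd'
4 → no match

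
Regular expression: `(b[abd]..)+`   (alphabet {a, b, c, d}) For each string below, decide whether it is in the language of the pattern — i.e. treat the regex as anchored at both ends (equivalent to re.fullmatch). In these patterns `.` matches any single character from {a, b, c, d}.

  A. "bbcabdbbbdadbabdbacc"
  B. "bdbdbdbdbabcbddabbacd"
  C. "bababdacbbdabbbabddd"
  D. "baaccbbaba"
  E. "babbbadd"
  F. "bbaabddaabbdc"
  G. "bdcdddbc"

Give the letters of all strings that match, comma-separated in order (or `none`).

A → match
B → no match
C → match
D → no match
E → match
F → no match
G → no match

A, C, E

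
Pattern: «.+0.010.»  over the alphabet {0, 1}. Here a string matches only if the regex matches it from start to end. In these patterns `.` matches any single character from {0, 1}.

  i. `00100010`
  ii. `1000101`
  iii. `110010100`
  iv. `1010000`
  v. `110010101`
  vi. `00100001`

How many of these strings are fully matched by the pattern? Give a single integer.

3

i. `00100010` → no match
ii. `1000101` → match
iii. `110010100` → match
iv. `1010000` → no match
v. `110010101` → match
vi. `00100001` → no match
Total matched: 3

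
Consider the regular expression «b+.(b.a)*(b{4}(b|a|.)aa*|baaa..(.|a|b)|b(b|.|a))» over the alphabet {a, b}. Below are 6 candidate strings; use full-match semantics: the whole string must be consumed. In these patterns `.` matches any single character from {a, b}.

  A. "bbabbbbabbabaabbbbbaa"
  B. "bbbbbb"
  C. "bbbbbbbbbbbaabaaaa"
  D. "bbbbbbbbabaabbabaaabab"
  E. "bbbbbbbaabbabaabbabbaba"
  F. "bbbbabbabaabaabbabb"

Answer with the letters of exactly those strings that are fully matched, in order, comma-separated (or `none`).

A → no match
B → match
C → no match
D → match
E → match
F → match

B, D, E, F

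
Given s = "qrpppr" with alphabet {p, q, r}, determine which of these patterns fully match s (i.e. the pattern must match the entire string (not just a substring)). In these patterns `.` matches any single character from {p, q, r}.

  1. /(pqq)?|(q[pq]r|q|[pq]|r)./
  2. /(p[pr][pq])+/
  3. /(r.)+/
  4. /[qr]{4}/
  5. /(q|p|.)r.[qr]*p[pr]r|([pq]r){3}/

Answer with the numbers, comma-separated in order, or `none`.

5

1 → no match
2 → no match — must start with "p"
3 → no match — must start with "r"
4 → no match
5 → match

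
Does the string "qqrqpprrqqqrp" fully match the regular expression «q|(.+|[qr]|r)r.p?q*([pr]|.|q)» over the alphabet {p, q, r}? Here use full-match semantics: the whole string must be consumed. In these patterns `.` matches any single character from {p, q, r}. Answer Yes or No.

No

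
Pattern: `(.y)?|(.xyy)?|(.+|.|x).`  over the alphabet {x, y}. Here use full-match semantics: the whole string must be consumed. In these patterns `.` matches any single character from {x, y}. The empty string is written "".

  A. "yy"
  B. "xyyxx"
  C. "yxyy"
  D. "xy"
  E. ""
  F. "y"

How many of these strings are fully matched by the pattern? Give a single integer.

A → match
B → match
C → match
D → match
E → match
F → no match
Total matched: 5

5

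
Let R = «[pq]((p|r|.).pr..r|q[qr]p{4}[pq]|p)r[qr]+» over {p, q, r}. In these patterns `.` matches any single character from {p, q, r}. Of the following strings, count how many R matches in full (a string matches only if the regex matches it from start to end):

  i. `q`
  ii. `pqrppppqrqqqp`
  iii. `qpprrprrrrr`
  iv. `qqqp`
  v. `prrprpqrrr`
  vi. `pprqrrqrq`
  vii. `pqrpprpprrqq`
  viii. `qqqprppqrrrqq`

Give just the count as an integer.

2

i → no match
ii → no match
iii → no match
iv → no match
v → match
vi → match
vii → no match
viii → no match
Total matched: 2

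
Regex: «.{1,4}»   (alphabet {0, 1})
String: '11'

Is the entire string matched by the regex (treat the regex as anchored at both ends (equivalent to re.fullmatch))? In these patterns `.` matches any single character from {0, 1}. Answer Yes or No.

Yes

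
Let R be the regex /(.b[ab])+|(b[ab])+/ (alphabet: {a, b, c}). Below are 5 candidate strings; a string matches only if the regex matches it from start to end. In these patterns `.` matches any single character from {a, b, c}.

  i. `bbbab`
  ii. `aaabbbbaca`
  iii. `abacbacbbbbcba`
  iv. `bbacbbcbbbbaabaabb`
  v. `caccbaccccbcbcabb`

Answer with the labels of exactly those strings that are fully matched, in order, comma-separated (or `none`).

i → no match
ii → no match
iii → no match
iv → match
v → no match

iv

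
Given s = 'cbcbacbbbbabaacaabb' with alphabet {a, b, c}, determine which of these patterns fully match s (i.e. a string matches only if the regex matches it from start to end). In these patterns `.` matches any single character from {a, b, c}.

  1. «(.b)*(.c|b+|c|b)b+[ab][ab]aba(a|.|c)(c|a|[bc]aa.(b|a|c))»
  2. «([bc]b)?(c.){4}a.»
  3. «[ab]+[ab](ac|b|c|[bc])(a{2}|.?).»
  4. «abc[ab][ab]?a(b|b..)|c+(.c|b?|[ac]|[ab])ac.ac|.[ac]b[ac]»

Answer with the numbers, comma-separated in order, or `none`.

1

1 → match
2 → no match
3 → no match
4 → no match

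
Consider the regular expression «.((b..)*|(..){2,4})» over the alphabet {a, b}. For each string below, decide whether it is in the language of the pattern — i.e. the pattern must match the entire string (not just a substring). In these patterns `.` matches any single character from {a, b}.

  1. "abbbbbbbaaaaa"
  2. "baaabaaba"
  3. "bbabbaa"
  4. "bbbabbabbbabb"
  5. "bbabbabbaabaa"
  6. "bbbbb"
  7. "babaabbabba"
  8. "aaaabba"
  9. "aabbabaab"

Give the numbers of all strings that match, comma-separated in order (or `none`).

1 → no match
2 → match
3 → match
4 → no match
5 → match
6 → match
7 → no match
8 → match
9 → match

2, 3, 5, 6, 8, 9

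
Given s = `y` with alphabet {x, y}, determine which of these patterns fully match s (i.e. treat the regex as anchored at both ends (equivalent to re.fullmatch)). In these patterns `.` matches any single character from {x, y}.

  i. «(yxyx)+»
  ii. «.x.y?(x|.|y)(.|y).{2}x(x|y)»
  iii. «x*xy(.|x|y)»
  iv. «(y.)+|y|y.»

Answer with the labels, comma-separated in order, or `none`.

i → no match — must start with `yxyx`
ii → no match
iii → no match
iv → match

iv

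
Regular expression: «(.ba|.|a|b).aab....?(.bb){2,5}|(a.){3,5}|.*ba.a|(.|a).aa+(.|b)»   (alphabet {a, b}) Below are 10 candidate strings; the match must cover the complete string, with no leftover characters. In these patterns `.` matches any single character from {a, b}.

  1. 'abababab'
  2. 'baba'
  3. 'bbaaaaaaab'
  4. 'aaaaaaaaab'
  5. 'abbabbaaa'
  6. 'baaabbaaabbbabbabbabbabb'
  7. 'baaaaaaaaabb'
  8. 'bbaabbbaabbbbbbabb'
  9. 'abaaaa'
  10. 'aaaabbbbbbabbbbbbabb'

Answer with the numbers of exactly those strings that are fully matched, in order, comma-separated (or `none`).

1, 2, 3, 4, 5, 6, 8, 9

1 → match
2 → match
3 → match
4 → match
5 → match
6 → match
7 → no match
8 → match
9 → match
10 → no match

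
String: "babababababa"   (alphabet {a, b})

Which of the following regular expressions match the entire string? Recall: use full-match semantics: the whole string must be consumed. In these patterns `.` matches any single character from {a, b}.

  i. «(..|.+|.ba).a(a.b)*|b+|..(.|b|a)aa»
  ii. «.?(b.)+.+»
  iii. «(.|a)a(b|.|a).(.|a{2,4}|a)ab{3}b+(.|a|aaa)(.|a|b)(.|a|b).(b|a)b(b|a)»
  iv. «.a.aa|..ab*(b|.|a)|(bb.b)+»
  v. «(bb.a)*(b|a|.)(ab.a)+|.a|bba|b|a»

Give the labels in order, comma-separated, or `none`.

i → match
ii → match
iii → no match
iv → no match
v → no match

i, ii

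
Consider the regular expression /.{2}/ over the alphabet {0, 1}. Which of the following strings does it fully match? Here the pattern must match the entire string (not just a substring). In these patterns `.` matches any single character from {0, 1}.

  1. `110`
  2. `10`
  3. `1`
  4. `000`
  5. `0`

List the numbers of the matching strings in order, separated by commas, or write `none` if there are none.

1 → no match
2 → match
3 → no match
4 → no match
5 → no match

2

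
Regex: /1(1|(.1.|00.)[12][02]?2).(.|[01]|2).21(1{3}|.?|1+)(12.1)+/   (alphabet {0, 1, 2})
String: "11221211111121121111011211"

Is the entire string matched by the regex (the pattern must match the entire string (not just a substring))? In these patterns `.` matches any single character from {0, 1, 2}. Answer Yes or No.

No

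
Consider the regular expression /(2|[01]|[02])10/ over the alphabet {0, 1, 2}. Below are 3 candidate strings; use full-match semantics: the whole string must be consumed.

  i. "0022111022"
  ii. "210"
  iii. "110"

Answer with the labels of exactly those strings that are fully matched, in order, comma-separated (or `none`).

ii, iii

i → no match — must end with "10"
ii → match
iii → match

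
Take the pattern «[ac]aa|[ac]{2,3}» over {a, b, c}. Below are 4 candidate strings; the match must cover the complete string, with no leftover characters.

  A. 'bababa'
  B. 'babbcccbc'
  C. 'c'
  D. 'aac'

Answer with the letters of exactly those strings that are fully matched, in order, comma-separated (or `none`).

A → no match
B → no match
C → no match
D → match

D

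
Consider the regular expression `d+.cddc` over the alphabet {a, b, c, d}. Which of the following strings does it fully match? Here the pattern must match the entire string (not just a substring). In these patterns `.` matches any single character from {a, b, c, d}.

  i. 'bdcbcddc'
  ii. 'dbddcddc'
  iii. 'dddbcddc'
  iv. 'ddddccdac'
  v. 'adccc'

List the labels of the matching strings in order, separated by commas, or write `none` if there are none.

iii

i. 'bdcbcddc' → no match — must start with 'd'
ii. 'dbddcddc' → no match
iii. 'dddbcddc' → match
iv. 'ddddccdac' → no match — must end with 'cddc'
v. 'adccc' → no match — must start with 'd'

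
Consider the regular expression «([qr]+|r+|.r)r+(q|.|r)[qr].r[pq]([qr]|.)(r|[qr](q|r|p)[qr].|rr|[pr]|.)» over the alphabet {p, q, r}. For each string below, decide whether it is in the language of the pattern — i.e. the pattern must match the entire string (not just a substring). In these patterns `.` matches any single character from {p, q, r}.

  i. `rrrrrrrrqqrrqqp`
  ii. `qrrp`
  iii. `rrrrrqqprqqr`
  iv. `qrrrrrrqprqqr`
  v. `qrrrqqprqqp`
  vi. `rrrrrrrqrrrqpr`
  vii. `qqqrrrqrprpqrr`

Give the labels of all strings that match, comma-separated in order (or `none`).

i, iii, iv, v, vi, vii

i → match
ii. `qrrp` → no match
iii. `rrrrrqqprqqr` → match
iv → match
v. `qrrrqqprqqp` → match
vi → match
vii → match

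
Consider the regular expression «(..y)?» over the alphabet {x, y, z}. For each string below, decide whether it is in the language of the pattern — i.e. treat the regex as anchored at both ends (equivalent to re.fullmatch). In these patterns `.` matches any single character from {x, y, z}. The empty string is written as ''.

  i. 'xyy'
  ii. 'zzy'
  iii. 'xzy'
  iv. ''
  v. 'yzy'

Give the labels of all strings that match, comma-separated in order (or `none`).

i, ii, iii, iv, v

i → match
ii → match
iii → match
iv → match
v → match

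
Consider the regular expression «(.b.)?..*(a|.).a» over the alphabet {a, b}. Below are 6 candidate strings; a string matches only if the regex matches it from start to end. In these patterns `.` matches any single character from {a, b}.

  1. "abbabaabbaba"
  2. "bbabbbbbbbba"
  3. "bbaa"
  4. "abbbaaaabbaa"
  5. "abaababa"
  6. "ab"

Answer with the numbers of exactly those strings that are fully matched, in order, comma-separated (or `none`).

1 → match
2 → match
3 → match
4 → match
5 → match
6 → no match — must end with "a"

1, 2, 3, 4, 5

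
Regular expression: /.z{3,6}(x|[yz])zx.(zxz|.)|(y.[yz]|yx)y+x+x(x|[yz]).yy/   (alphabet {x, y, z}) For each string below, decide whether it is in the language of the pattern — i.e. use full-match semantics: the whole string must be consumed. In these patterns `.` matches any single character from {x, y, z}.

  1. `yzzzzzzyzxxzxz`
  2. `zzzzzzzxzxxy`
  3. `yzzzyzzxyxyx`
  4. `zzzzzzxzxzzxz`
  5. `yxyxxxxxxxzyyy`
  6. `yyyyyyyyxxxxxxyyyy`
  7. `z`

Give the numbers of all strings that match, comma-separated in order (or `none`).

1, 2, 4, 5, 6

1 → match
2 → match
3 → no match
4 → match
5 → match
6 → match
7 → no match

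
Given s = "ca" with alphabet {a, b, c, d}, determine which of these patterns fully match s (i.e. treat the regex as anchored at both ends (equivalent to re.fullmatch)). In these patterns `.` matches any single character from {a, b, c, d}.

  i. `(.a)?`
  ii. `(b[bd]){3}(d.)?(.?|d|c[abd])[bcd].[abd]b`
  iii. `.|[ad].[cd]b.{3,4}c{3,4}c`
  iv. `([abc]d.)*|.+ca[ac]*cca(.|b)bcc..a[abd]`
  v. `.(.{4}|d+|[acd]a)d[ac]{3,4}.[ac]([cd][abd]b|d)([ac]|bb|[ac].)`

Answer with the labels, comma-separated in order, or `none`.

i

i → match
ii → no match — must start with "b"
iii → no match
iv → no match
v → no match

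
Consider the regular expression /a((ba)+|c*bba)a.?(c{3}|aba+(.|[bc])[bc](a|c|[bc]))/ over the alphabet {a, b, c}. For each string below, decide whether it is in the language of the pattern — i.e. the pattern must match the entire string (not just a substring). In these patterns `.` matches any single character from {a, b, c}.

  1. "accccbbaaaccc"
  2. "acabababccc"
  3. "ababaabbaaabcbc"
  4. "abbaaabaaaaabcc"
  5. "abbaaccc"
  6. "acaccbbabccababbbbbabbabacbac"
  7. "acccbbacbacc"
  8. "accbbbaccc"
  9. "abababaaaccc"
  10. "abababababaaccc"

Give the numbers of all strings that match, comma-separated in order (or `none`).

1 → match
2. "acabababccc" → no match
3 → no match
4 → match
5. "abbaaccc" → match
6 → no match
7. "acccbbacbacc" → no match
8. "accbbbaccc" → no match
9. "abababaaaccc" → match
10 → match

1, 4, 5, 9, 10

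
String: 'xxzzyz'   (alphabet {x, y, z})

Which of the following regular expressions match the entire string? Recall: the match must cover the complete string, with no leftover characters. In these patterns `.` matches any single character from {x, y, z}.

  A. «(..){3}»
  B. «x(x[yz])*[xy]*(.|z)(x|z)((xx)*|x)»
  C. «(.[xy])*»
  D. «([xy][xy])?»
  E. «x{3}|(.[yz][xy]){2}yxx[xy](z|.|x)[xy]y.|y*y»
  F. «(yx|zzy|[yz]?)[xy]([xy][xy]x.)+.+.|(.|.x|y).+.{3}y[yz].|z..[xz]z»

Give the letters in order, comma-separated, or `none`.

A

A → match
B → no match
C → no match
D → no match
E → no match
F → no match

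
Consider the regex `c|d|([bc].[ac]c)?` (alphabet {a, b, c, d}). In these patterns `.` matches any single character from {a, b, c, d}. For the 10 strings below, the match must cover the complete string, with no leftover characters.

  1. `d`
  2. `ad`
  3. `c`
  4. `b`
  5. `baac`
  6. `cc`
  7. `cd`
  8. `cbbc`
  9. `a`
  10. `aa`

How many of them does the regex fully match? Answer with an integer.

3

1 → match
2 → no match
3 → match
4 → no match
5 → match
6 → no match
7 → no match
8 → no match
9 → no match
10 → no match
Total matched: 3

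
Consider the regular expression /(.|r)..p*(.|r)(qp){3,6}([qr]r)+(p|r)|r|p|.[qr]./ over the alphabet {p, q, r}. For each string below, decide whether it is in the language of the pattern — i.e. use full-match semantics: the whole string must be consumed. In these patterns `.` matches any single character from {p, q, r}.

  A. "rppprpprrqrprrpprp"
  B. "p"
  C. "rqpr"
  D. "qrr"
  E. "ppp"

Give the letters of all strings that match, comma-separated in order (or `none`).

B, D

A → no match
B → match
C → no match
D → match
E → no match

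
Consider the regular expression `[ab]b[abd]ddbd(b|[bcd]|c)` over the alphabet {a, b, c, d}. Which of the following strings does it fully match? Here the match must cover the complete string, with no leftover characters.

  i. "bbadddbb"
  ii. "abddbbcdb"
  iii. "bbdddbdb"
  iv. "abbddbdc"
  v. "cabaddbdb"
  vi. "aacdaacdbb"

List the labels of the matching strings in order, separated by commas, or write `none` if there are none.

i → no match
ii → no match
iii → match
iv → match
v → no match
vi → no match

iii, iv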